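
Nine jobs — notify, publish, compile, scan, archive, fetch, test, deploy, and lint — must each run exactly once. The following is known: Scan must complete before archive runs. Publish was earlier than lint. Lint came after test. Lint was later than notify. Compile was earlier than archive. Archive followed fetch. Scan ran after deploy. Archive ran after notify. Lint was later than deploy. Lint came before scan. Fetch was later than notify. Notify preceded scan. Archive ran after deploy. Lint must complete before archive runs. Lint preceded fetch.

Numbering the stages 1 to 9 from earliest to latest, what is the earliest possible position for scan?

6

Deploy, lint, notify, publish, and test must all come before scan — 5 forced predecessors.
Nothing else is forced ahead of scan, so its earliest slot is position 5 + 1 = 6.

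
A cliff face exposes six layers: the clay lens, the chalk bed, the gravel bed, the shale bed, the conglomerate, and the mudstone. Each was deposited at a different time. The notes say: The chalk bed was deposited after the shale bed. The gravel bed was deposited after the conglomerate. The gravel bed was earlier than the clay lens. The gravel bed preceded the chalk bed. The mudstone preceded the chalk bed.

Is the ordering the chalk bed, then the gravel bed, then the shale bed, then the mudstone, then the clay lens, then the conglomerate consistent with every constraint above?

The constraints require the mudstone before the chalk bed, but in the proposed sequence the chalk bed appears ahead of the mudstone. That one violation is enough.

no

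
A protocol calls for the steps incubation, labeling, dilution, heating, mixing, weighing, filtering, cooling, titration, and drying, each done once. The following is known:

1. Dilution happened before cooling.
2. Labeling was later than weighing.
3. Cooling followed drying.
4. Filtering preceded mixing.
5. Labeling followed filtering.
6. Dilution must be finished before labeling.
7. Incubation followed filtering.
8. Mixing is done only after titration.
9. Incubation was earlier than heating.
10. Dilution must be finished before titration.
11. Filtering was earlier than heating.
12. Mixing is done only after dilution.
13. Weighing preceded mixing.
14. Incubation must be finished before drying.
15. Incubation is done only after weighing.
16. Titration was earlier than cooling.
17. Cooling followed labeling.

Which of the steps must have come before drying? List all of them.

filtering, incubation, weighing

Directly stated before drying: incubation.
Filtering reaches drying via filtering → incubation → drying.
Weighing reaches drying via weighing → incubation → drying.
No chain forces dilution (or any of the others) ahead of drying.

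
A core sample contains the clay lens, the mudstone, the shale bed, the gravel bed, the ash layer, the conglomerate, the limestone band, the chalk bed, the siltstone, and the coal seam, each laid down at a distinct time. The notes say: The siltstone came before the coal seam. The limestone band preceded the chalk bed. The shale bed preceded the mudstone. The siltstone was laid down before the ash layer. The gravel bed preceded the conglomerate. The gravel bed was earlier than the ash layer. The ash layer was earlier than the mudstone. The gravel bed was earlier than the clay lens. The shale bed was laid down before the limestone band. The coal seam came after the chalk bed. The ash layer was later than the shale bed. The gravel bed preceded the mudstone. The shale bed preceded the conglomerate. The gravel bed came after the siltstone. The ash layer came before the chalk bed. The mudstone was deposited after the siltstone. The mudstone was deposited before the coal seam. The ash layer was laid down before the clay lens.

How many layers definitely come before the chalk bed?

5

Directly stated before the chalk bed: the ash layer and the limestone band.
The gravel bed reaches the chalk bed via the gravel bed → the ash layer → the chalk bed.
The shale bed reaches the chalk bed via the shale bed → the ash layer → the chalk bed.
The siltstone reaches the chalk bed via the siltstone → the ash layer → the chalk bed.
No chain forces the conglomerate (or any of the others) ahead of the chalk bed.
That's the ash layer, the gravel bed, the limestone band, the shale bed, and the siltstone — 5 in all.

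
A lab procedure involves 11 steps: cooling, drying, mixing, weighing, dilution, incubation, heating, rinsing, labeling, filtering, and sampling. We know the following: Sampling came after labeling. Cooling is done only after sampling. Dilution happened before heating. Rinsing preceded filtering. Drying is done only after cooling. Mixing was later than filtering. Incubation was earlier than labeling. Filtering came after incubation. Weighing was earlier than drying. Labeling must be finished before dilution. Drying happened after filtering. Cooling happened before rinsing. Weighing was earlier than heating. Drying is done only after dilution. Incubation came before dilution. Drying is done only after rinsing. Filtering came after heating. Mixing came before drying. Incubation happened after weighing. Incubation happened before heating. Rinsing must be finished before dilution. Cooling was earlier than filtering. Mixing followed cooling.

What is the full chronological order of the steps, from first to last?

weighing, incubation, labeling, sampling, cooling, rinsing, dilution, heating, filtering, mixing, drying

The constraints fix every adjacent pair, so only one ordering works:
weighing → incubation → labeling → sampling → cooling → rinsing → dilution → heating → filtering → mixing → drying.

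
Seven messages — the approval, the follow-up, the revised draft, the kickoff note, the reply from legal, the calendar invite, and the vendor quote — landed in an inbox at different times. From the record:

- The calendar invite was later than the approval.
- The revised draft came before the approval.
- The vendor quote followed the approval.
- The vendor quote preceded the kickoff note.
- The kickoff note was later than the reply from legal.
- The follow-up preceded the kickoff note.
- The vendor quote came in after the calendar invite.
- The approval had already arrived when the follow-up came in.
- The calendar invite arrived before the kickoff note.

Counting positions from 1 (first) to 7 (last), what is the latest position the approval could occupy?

The approval must come before the calendar invite, the follow-up, the kickoff note, and the vendor quote — 4 messages forced after it.
Everything else can be placed before the approval in some valid order, so the approval can sit as late as position 7 − 4 = 3.

3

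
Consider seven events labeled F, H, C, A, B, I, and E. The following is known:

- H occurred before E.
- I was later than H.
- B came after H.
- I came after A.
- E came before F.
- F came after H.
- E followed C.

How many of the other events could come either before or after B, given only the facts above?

5

Forced before B: H.
That leaves A, C, E, F, and I with no forced order relative to B — 5.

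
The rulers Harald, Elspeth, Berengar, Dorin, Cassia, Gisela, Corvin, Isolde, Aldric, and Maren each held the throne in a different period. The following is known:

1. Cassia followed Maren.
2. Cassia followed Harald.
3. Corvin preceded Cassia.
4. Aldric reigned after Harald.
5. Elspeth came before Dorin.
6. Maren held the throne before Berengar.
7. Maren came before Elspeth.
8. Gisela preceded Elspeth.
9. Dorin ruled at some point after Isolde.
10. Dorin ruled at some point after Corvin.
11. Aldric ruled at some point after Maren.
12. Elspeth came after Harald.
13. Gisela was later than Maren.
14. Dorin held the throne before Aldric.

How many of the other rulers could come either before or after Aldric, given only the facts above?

Forced before Aldric: Corvin, Dorin, Elspeth, Gisela, Harald, Isolde, and Maren.
That leaves Berengar and Cassia with no forced order relative to Aldric — 2.

2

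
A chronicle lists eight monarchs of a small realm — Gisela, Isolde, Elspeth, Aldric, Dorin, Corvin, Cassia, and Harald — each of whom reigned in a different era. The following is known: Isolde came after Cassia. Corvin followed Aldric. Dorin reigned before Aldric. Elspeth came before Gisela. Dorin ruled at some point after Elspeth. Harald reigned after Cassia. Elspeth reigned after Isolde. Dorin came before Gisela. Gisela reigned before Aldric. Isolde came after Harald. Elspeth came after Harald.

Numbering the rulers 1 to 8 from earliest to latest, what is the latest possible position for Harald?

Harald must come before Aldric, Corvin, Dorin, Elspeth, Gisela, and Isolde — 6 rulers forced after them.
Everything else can be placed before Harald in some valid order, so Harald can sit as late as position 8 − 6 = 2.

2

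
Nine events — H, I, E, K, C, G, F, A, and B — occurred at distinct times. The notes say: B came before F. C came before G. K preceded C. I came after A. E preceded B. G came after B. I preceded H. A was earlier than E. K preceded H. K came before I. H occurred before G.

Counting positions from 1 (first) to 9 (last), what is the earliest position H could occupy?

A, I, and K must all come before H — 3 forced predecessors.
Nothing else is forced ahead of H, so its earliest slot is position 3 + 1 = 4.

4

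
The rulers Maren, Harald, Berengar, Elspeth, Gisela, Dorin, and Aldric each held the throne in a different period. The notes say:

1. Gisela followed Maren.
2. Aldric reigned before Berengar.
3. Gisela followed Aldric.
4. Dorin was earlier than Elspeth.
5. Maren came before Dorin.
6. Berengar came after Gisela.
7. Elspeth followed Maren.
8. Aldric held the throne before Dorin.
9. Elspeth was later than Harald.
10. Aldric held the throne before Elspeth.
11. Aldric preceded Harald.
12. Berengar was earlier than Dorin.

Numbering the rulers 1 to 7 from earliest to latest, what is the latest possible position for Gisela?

4

Gisela must come before Berengar, Dorin, and Elspeth — 3 rulers forced after them.
Everything else can be placed before Gisela in some valid order, so Gisela can sit as late as position 7 − 3 = 4.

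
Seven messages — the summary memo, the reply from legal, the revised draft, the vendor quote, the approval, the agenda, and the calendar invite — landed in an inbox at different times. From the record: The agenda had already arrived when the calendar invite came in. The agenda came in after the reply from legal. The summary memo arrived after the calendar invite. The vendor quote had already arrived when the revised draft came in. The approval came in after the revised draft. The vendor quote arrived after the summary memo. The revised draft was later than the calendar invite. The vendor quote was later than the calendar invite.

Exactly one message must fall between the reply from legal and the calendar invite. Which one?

Tracing the constraints gives the reply from legal → the agenda → the calendar invite, so the agenda sits after the reply from legal and before the calendar invite.
No other message is forced both after the reply from legal and before the calendar invite.

the agenda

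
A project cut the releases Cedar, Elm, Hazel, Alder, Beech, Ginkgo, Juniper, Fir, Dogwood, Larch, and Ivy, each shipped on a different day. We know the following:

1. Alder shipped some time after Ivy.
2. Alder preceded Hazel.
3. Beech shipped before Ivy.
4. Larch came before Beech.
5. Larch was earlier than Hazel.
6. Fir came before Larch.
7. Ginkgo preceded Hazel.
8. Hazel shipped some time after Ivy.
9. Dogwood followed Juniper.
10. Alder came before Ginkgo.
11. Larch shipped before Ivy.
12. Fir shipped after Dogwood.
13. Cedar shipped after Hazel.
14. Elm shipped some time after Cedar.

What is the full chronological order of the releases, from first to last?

Juniper, Dogwood, Fir, Larch, Beech, Ivy, Alder, Ginkgo, Hazel, Cedar, Elm

The constraints fix every adjacent pair, so only one ordering works:
Juniper → Dogwood → Fir → Larch → Beech → Ivy → Alder → Ginkgo → Hazel → Cedar → Elm.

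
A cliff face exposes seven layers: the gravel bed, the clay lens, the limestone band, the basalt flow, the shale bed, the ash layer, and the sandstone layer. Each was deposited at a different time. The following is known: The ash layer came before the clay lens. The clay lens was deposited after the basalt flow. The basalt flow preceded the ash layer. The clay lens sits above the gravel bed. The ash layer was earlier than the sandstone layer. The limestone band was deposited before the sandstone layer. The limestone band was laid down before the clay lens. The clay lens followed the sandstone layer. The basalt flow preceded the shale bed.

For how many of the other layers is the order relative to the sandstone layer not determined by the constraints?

2

Forced before the sandstone layer: the ash layer, the basalt flow, and the limestone band; forced after the sandstone layer: the clay lens.
That leaves the gravel bed and the shale bed with no forced order relative to the sandstone layer — 2.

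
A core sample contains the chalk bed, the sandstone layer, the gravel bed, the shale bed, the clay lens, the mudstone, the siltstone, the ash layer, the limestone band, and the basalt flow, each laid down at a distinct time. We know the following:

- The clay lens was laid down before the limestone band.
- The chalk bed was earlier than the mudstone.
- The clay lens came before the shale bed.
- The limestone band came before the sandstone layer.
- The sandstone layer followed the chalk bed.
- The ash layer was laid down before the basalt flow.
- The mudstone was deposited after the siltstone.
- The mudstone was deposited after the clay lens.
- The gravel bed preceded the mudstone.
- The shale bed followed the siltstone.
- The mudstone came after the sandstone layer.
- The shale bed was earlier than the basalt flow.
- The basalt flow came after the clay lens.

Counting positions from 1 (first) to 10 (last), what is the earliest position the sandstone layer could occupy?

The chalk bed, the clay lens, and the limestone band must all come before the sandstone layer — 3 forced predecessors.
Nothing else is forced ahead of the sandstone layer, so its earliest slot is position 3 + 1 = 4.

4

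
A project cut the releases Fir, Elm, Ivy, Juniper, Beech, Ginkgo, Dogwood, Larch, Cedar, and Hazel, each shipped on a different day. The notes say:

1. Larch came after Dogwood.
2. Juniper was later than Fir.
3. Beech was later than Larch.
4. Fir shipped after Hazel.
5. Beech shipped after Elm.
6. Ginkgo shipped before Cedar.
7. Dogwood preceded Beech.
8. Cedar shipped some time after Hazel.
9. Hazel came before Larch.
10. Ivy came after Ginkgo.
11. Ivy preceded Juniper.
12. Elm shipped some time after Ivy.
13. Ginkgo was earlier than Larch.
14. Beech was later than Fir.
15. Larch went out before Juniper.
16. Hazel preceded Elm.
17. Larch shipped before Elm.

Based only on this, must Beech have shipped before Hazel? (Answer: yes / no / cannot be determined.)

Tracing the constraints gives Hazel → Fir → Beech, so Hazel must come before Beech.
That means Beech cannot be before Hazel.

no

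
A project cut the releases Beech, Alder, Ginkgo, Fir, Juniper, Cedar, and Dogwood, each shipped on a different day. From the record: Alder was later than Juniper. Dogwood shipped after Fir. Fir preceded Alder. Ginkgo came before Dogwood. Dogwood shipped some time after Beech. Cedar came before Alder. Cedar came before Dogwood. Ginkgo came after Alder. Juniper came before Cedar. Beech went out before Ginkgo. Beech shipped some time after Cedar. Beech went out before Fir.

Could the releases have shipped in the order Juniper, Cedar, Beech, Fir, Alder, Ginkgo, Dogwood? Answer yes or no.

yes

Check each stated constraint against the proposed order — e.g. Beech is ahead of Dogwood; Cedar is ahead of Dogwood. Every pair is in the required order; nothing is violated.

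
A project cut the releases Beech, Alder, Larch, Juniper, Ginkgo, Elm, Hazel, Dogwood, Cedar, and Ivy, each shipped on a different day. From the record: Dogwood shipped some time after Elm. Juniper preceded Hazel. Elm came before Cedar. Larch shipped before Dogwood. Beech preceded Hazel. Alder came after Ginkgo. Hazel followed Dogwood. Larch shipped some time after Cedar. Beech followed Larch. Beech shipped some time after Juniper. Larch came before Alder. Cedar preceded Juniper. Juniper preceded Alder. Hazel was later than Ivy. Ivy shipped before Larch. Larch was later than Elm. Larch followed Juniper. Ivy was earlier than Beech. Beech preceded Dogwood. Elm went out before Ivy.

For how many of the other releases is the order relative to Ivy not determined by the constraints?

Forced before Ivy: Elm; forced after Ivy: Alder, Beech, Dogwood, Hazel, and Larch.
That leaves Cedar, Ginkgo, and Juniper with no forced order relative to Ivy — 3.

3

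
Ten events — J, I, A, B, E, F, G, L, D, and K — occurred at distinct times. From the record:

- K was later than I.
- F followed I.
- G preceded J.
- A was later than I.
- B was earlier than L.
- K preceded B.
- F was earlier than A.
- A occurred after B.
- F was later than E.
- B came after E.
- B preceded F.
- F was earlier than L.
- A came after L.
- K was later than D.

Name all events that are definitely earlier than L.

B, D, E, F, I, K

Directly stated before L: B and F.
D reaches L via D → K → B → L.
E reaches L via E → F → L.
I reaches L via I → F → L.
Likewise K reaches L by chaining the stated constraints.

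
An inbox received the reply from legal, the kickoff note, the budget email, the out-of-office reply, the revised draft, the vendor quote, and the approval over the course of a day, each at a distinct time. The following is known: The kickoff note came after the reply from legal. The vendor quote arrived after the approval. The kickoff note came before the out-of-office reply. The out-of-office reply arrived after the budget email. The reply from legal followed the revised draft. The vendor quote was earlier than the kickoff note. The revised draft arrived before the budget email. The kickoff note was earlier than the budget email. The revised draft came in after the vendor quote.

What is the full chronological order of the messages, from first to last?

the approval, the vendor quote, the revised draft, the reply from legal, the kickoff note, the budget email, the out-of-office reply

The constraints fix every adjacent pair, so only one ordering works:
the approval → the vendor quote → the revised draft → the reply from legal → the kickoff note → the budget email → the out-of-office reply.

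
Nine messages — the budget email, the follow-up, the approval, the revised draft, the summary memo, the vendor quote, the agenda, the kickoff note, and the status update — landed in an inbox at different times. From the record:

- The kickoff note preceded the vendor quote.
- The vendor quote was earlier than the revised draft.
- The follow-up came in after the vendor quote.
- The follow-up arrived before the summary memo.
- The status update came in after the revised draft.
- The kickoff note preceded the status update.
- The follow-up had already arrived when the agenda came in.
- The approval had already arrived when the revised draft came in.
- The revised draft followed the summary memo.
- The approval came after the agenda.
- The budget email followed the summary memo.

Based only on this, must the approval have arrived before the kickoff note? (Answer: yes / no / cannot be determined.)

Tracing the constraints gives the kickoff note → the vendor quote → the follow-up → the agenda → the approval, so the kickoff note must come before the approval.
That means the approval cannot be before the kickoff note.

no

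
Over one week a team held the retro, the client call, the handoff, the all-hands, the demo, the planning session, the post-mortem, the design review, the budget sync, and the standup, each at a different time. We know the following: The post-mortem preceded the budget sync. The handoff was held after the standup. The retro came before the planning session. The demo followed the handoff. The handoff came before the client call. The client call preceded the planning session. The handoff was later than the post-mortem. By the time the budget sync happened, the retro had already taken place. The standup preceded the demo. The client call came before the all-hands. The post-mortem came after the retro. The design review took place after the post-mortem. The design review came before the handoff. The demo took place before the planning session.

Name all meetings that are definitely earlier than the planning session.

Directly stated before the planning session: the client call, the demo, and the retro.
The design review reaches the planning session via the design review → the handoff → the client call → the planning session.
The handoff reaches the planning session via the handoff → the client call → the planning session.
The post-mortem reaches the planning session via the post-mortem → the handoff → the client call → the planning session.
Likewise the standup reaches the planning session by chaining the stated constraints.
No chain forces the all-hands (or any of the others) ahead of the planning session.

the client call, the demo, the design review, the handoff, the post-mortem, the retro, the standup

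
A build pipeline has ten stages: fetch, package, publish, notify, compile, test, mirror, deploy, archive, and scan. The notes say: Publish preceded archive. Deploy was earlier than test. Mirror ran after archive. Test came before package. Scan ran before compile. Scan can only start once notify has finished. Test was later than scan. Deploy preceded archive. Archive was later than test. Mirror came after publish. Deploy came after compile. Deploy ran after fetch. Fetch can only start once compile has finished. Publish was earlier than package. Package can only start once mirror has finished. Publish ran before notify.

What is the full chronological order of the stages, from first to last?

The constraints fix every adjacent pair, so only one ordering works:
publish → notify → scan → compile → fetch → deploy → test → archive → mirror → package.

publish, notify, scan, compile, fetch, deploy, test, archive, mirror, package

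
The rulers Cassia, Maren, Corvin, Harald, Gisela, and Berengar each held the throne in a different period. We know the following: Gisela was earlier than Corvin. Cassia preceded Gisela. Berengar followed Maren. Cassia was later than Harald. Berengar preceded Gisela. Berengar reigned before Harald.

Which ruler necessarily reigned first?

Maren

Maren has a chain of constraints placing them before every other ruler, so Maren must be first.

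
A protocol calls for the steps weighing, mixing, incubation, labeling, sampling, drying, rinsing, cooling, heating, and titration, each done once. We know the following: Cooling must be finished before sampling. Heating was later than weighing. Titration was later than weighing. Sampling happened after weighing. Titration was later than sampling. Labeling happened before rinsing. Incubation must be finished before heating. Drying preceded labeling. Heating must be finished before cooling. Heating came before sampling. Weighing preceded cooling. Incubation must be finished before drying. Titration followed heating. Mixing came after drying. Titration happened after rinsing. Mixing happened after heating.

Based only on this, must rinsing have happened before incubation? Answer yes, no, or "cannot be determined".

no

Tracing the constraints gives incubation → drying → labeling → rinsing, so incubation must come before rinsing.
That means rinsing cannot be before incubation.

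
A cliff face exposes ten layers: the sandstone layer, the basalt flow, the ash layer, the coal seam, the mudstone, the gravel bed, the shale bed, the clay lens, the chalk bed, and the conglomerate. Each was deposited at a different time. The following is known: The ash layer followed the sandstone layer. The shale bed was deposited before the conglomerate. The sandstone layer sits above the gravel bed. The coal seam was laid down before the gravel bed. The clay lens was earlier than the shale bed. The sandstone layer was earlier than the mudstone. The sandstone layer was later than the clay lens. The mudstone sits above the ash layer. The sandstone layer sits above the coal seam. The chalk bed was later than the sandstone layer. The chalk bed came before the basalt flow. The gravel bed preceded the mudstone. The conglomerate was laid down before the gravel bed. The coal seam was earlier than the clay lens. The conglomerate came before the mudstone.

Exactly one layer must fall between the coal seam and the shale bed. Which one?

Tracing the constraints gives the coal seam → the clay lens → the shale bed, so the clay lens sits after the coal seam and before the shale bed.
No other layer is forced both after the coal seam and before the shale bed.

the clay lens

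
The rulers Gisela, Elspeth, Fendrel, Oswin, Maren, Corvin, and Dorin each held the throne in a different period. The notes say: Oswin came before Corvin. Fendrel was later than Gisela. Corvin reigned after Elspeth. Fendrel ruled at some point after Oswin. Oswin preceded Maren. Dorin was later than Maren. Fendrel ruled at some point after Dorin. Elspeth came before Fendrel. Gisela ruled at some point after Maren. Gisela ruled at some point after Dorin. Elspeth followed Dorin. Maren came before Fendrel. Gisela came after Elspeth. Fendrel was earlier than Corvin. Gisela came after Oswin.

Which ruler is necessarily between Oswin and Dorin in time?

Maren

Tracing the constraints gives Oswin → Maren → Dorin, so Maren sits after Oswin and before Dorin.
No other ruler is forced both after Oswin and before Dorin.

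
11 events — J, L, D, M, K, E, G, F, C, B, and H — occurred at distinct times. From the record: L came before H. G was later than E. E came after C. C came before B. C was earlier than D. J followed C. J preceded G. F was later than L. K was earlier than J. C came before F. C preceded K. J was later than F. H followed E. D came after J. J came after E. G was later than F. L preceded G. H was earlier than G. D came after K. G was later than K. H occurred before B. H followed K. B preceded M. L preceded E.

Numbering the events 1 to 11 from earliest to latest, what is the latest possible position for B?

10

B must come before M — 1 event forced after it.
Everything else can be placed before B in some valid order, so B can sit as late as position 11 − 1 = 10.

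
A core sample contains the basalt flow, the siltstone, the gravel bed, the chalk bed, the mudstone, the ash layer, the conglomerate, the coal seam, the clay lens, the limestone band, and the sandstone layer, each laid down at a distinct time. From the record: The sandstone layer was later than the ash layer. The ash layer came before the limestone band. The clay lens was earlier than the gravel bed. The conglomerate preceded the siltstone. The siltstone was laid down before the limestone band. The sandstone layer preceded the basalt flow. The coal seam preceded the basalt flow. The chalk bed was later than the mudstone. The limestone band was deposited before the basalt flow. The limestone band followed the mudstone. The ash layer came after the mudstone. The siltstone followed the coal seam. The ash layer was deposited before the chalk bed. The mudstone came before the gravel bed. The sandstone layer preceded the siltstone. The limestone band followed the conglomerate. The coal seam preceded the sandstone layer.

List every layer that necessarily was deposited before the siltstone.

Directly stated before the siltstone: the coal seam, the conglomerate, and the sandstone layer.
The ash layer reaches the siltstone via the ash layer → the sandstone layer → the siltstone.
The mudstone reaches the siltstone via the mudstone → the ash layer → the sandstone layer → the siltstone.
No chain forces the clay lens (or any of the others) ahead of the siltstone.

the ash layer, the coal seam, the conglomerate, the mudstone, the sandstone layer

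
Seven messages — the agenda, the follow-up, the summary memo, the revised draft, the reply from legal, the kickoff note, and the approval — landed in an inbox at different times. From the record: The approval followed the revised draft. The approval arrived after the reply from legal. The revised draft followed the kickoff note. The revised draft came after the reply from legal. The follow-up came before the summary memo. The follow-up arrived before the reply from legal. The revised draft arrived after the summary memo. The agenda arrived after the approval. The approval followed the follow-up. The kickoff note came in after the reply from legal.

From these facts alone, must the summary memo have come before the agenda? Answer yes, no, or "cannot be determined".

yes

Chain the constraints: the summary memo → the revised draft → the approval → the agenda. Each link is directly stated, so the summary memo comes before the agenda.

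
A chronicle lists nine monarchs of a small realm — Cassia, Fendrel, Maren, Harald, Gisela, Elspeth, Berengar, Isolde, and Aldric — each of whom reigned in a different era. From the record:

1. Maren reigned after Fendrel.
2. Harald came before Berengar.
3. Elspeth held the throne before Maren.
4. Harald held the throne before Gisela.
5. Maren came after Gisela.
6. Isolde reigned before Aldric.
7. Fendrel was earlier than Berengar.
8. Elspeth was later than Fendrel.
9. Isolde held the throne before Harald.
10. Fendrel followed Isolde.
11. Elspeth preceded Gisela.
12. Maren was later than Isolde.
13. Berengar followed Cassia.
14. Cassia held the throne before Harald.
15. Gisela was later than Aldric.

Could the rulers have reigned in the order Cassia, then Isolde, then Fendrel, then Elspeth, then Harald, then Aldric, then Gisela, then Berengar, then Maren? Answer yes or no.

yes

Check each stated constraint against the proposed order — e.g. Isolde is ahead of Maren; Cassia is ahead of Berengar. Every pair is in the required order; nothing is violated.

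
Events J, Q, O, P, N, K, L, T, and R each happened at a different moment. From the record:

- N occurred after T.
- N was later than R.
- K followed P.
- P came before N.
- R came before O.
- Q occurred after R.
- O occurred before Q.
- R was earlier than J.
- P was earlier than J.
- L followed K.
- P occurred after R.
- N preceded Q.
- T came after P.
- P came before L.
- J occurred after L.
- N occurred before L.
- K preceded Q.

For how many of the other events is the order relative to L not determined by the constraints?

2

Forced before L: K, N, P, R, and T; forced after L: J.
That leaves O and Q with no forced order relative to L — 2.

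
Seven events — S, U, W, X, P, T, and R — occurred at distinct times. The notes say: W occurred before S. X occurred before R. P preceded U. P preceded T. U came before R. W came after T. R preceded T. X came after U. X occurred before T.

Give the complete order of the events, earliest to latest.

P, U, X, R, T, W, S

The constraints fix every adjacent pair, so only one ordering works:
P → U → X → R → T → W → S.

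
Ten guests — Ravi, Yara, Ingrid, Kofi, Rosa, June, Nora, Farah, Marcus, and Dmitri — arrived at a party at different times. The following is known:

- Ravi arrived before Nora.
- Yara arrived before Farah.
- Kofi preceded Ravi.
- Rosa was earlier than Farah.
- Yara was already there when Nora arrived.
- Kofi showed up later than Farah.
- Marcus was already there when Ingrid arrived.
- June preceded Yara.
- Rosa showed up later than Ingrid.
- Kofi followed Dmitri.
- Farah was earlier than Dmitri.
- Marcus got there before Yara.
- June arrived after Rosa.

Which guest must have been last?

Every other guest has a chain of constraints placing them before Nora, so Nora is last.

Nora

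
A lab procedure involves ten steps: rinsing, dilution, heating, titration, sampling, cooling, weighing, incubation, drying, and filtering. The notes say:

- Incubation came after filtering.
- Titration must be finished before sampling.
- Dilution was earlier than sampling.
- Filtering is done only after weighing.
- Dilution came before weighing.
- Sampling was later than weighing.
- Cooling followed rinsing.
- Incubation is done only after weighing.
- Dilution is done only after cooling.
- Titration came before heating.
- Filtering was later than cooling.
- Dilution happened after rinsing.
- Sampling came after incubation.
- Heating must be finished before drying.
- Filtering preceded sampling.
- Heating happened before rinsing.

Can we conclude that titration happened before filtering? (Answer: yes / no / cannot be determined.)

Chain the constraints: titration → heating → rinsing → cooling → filtering. Each link is directly stated, so titration comes before filtering.

yes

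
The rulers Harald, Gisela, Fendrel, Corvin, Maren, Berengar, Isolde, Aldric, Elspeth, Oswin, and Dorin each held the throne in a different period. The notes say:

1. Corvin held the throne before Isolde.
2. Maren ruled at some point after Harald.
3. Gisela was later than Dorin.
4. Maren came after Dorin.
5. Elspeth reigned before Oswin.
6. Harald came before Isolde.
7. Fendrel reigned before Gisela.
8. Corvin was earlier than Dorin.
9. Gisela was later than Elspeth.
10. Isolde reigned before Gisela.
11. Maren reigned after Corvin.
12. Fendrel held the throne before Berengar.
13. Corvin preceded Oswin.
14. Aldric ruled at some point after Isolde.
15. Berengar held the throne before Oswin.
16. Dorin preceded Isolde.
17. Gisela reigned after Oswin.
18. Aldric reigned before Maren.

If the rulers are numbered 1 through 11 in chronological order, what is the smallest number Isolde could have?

4

Corvin, Dorin, and Harald must all come before Isolde — 3 forced predecessors.
Nothing else is forced ahead of Isolde, so their earliest slot is position 3 + 1 = 4.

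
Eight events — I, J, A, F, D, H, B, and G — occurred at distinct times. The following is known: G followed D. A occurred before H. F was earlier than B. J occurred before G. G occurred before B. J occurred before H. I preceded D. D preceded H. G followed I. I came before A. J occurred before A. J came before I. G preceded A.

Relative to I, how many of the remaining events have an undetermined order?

1

Forced before I: J; forced after I: A, B, D, G, and H.
That leaves F with no forced order relative to I — 1.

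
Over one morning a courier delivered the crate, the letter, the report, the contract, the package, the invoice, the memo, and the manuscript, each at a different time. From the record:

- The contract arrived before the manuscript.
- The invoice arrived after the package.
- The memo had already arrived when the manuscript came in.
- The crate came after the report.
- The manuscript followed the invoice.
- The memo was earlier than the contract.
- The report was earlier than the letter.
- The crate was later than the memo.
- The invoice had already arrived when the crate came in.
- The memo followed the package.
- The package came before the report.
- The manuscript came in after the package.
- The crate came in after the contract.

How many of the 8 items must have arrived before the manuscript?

Directly stated before the manuscript: the contract, the invoice, the memo, and the package.
That's the contract, the invoice, the memo, and the package — 4 in all.

4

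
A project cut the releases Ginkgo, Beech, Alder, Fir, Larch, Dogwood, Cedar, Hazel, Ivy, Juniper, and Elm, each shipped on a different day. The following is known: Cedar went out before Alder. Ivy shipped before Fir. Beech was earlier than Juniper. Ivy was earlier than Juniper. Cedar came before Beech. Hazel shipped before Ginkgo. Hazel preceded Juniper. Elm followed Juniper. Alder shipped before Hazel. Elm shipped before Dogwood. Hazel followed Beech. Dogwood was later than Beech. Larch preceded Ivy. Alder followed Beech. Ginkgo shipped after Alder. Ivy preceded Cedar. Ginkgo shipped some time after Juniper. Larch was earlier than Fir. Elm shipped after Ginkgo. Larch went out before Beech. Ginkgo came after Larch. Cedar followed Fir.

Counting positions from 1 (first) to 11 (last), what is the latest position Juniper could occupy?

Juniper must come before Dogwood, Elm, and Ginkgo — 3 releases forced after it.
Everything else can be placed before Juniper in some valid order, so Juniper can sit as late as position 11 − 3 = 8.

8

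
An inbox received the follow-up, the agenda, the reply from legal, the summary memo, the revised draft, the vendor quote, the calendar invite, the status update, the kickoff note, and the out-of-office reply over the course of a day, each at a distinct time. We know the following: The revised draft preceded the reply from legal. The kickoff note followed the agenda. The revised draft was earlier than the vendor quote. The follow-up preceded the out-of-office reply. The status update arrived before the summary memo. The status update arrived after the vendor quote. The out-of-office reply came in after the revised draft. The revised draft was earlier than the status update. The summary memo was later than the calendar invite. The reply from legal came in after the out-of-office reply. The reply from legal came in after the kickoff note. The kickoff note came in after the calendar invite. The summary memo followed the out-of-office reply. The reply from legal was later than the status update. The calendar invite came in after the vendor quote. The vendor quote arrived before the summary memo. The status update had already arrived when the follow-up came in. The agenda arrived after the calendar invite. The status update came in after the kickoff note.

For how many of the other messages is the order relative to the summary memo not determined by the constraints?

Forced before the summary memo: the agenda, the calendar invite, the follow-up, the kickoff note, the out-of-office reply, the revised draft, the status update, and the vendor quote.
That leaves the reply from legal with no forced order relative to the summary memo — 1.

1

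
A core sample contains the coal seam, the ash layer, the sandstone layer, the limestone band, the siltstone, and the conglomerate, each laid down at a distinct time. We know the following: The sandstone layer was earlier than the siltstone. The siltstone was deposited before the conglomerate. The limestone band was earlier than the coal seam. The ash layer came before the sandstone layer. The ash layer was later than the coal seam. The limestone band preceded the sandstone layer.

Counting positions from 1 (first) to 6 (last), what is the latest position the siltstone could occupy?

The siltstone must come before the conglomerate — 1 layer forced after it.
Everything else can be placed before the siltstone in some valid order, so the siltstone can sit as late as position 6 − 1 = 5.

5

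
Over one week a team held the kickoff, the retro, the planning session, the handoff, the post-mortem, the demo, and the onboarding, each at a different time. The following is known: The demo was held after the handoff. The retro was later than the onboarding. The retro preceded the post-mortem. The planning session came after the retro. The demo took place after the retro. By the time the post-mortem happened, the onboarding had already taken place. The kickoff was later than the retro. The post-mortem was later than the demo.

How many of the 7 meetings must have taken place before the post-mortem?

4

Directly stated before the post-mortem: the demo, the onboarding, and the retro.
The handoff reaches the post-mortem via the handoff → the demo → the post-mortem.
No chain forces the planning session (or any of the others) ahead of the post-mortem.
That's the demo, the handoff, the onboarding, and the retro — 4 in all.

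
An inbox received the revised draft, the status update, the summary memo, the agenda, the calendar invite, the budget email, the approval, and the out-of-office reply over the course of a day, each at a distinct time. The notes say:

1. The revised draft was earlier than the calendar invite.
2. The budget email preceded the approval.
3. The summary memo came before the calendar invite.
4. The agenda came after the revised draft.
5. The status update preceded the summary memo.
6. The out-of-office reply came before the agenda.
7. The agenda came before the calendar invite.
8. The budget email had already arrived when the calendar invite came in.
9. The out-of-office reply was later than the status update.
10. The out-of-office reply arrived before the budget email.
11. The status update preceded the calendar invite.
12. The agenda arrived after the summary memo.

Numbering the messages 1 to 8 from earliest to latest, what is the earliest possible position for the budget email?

The out-of-office reply and the status update must both come before the budget email — 2 forced predecessors.
Nothing else is forced ahead of the budget email, so its earliest slot is position 2 + 1 = 3.

3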